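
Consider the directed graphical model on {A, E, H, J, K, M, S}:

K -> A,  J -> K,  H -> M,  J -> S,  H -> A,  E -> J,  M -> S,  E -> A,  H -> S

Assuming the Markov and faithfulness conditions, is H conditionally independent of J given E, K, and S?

4 paths connect H and J; each must be blocked for d-separation to hold:
Path 1: H → S ← J
  S is a collider and S is conditioned on, which opens it — no node blocks this path, so it is active.
Path 2: H → A ← K ← J
  A is a collider here and neither A nor any of its descendants is conditioned on, so the collider stays closed — the path is blocked at A.
Path 3: H → A ← E → J
  A is a collider here and neither A nor any of its descendants is conditioned on, so the collider stays closed — the path is blocked at A.
Path 4: H → M → S ← J
  M is a chain and M is not conditioned on; S is a collider and S is conditioned on, which opens it — no node blocks this path, so it is active.
At least one path is unblocked, so d-separation fails.

No — H and J are not d-separated given {E, K, S}.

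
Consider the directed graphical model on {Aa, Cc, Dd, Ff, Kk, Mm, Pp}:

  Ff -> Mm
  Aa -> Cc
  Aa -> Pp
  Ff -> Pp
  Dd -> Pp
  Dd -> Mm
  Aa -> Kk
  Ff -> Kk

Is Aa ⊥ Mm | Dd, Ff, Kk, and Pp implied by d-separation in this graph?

Yes

Enumerating the 4 paths from Aa to Mm and testing each for blocking by {Dd, Ff, Kk, Pp}:
Path 1: Aa → Pp ← Ff → Mm
  Ff is a fork here and Ff is conditioned on, so the path is blocked at Ff.
Path 2: Aa → Pp ← Dd → Mm
  Dd is a fork here and Dd is conditioned on, so the path is blocked at Dd.
Path 3: Aa → Kk ← Ff → Pp ← Dd → Mm
  Ff is a fork here and Ff is conditioned on, so the path is blocked at Ff.
Path 4: Aa → Kk ← Ff → Mm
  Ff is a fork here and Ff is conditioned on, so the path is blocked at Ff.
All paths are blocked; Aa ⊥ Mm | {Dd, Ff, Kk, Pp} holds.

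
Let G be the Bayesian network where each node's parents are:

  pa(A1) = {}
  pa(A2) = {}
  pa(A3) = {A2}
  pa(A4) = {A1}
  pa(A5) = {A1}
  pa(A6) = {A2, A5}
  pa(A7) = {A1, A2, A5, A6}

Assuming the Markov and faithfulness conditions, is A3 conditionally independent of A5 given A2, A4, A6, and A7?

Enumerating the 6 paths from A3 to A5 and testing each for blocking by {A2, A4, A6, A7}:
  1. A3 ← A2 → A6 ← A5 — A2:fork[blocks]; A6:collider[open] ⇒ blocked
  2. A3 ← A2 → A6 → A7 ← A5 — A2:fork[blocks]; A6:chain[blocks]; A7:collider[open] ⇒ blocked
  3. A3 ← A2 → A6 → A7 ← A1 → A5 — A2:fork[blocks]; A6:chain[blocks]; A7:collider[open]; A1:fork[open] ⇒ blocked
  4. A3 ← A2 → A7 ← A5 — A2:fork[blocks]; A7:collider[open] ⇒ blocked
  5. A3 ← A2 → A7 ← A1 → A5 — A2:fork[blocks]; A7:collider[open]; A1:fork[open] ⇒ blocked
  6. A3 ← A2 → A7 ← A6 ← A5 — A2:fork[blocks]; A7:collider[open]; A6:chain[blocks] ⇒ blocked
Since every path is blocked, d-separation holds.

Yes — A3 and A5 are d-separated given {A2, A4, A6, A7}.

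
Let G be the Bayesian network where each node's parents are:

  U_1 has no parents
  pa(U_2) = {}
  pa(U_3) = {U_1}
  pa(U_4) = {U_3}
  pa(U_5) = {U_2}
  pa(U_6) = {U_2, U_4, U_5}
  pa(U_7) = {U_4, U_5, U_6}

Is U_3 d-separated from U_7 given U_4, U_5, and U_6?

Yes

Enumerating the 4 paths from U_3 to U_7 and testing each for blocking by {U_4, U_5, U_6}:
Path 1: U_3 → U_4 → U_7
  U_4 is a chain here and U_4 is conditioned on, so the path is blocked at U_4.
Path 2: U_3 → U_4 → U_6 ← U_2 → U_5 → U_7
  U_4 is a chain here and U_4 is conditioned on, so the path is blocked at U_4.
Path 3: U_3 → U_4 → U_6 → U_7
  U_4 is a chain here and U_4 is conditioned on, so the path is blocked at U_4.
Path 4: U_3 → U_4 → U_6 ← U_5 → U_7
  U_4 is a chain here and U_4 is conditioned on, so the path is blocked at U_4.
All paths are blocked; U_3 ⊥ U_7 | {U_4, U_5, U_6} holds.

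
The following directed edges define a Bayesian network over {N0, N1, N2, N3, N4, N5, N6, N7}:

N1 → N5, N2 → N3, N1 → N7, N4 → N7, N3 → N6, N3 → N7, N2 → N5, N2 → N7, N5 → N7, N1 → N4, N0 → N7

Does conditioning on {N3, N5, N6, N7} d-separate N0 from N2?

There are 5 undirected paths between N0 and N2; checking each against the conditioning set {N3, N5, N6, N7}:
Path 1: N0 → N7 ← N1 → N5 ← N2
  N7 is a collider and N7 is conditioned on, which opens it; N1 is a fork and N1 is not conditioned on; N5 is a collider and N5 is conditioned on, which opens it — no node blocks this path, so it is active.
Path 2: N0 → N7 ← N3 ← N2
  N3 is a chain here and N3 is conditioned on, so the path is blocked at N3.
Path 3: N0 → N7 ← N4 ← N1 → N5 ← N2
  N7 is a collider and N7 is conditioned on, which opens it; N4 is a chain and N4 is not conditioned on; N1 is a fork and N1 is not conditioned on; N5 is a collider and N5 is conditioned on, which opens it — no node blocks this path, so it is active.
Path 4: N0 → N7 ← N2
  N7 is a collider and N7 is conditioned on, which opens it — no node blocks this path, so it is active.
Path 5: N0 → N7 ← N5 ← N2
  N5 is a chain here and N5 is conditioned on, so the path is blocked at N5.
Since the path N0 → N7 ← N1 → N5 ← N2 is active, N0 and N2 are not d-separated given {N3, N5, N6, N7}.

No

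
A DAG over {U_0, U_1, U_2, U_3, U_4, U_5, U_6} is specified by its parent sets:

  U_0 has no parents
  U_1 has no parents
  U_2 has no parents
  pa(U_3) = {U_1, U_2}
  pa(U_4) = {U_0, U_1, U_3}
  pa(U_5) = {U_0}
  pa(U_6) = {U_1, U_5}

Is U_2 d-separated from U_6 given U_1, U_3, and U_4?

Yes — U_2 and U_6 are d-separated given {U_1, U_3, U_4}.

There are 4 undirected paths between U_2 and U_6; checking each against the conditioning set {U_1, U_3, U_4}:
Path 1: U_2 → U_3 → U_4 ← U_1 → U_6
  U_3 is a chain here and U_3 is conditioned on, so the path is blocked at U_3.
Path 2: U_2 → U_3 → U_4 ← U_0 → U_5 → U_6
  U_3 is a chain here and U_3 is conditioned on, so the path is blocked at U_3.
Path 3: U_2 → U_3 ← U_1 → U_4 ← U_0 → U_5 → U_6
  U_1 is a fork here and U_1 is conditioned on, so the path is blocked at U_1.
Path 4: U_2 → U_3 ← U_1 → U_6
  U_1 is a fork here and U_1 is conditioned on, so the path is blocked at U_1.
Since every path is blocked, d-separation holds.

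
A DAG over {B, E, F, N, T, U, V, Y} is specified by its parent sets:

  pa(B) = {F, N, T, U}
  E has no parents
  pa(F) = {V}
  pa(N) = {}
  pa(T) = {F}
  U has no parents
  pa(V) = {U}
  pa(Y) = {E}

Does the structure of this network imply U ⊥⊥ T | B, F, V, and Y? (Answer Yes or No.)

No

4 paths connect U and T; each must be blocked for d-separation to hold:
Path 1: U → V → F → T
  V is a chain here and V is conditioned on, so the path is blocked at V.
Path 2: U → V → F → B ← T
  V is a chain here and V is conditioned on, so the path is blocked at V.
Path 3: U → B ← T
  B is a collider and B is conditioned on, which opens it — no node blocks this path, so it is active.
Path 4: U → B ← F → T
  F is a fork here and F is conditioned on, so the path is blocked at F.
At least one path is unblocked, so d-separation fails.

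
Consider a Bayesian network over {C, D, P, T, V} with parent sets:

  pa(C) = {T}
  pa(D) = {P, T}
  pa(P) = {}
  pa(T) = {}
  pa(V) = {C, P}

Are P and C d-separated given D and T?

2 paths connect P and C; each must be blocked for d-separation to hold:
Path 1: P → D ← T → C
  T is a fork here and T is conditioned on, so the path is blocked at T.
Path 2: P → V ← C
  V is a collider here and neither V nor any of its descendants is conditioned on, so the collider stays closed — the path is blocked at V.
Every path is blocked, so P and C are d-separated given {D, T}.

Yes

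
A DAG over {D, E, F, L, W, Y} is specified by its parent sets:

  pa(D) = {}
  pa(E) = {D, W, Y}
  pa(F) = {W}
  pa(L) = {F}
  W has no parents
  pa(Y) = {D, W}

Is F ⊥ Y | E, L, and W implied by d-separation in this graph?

3 paths connect F and Y; each must be blocked for d-separation to hold:
Path 1: F ← W → E ← D → Y
  W is a fork here and W is conditioned on, so the path is blocked at W.
Path 2: F ← W → E ← Y
  W is a fork here and W is conditioned on, so the path is blocked at W.
Path 3: F ← W → Y
  W is a fork here and W is conditioned on, so the path is blocked at W.
All paths are blocked; F ⊥ Y | {E, L, W} holds.

Yes — F and Y are d-separated given {E, L, W}.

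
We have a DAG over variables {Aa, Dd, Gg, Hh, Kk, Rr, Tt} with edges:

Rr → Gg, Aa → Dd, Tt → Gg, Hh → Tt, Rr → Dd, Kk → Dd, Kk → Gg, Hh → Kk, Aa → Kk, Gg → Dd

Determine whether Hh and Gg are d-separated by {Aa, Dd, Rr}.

No

6 paths connect Hh and Gg; each must be blocked for d-separation to hold:
  1. Hh → Kk → Dd ← Rr → Gg — Kk:chain[open]; Dd:collider[open]; Rr:fork[blocks] ⇒ blocked
  2. Hh → Kk → Dd ← Gg — Kk:chain[open]; Dd:collider[open] ⇒ active
  3. Hh → Kk ← Aa → Dd ← Rr → Gg — Kk:collider[open]; Aa:fork[blocks]; Dd:collider[open]; Rr:fork[blocks] ⇒ blocked
  4. Hh → Kk ← Aa → Dd ← Gg — Kk:collider[open]; Aa:fork[blocks]; Dd:collider[open] ⇒ blocked
  5. Hh → Kk → Gg — Kk:chain[open] ⇒ active
  6. Hh → Tt → Gg — Tt:chain[open] ⇒ active
At least one path is unblocked, so d-separation fails.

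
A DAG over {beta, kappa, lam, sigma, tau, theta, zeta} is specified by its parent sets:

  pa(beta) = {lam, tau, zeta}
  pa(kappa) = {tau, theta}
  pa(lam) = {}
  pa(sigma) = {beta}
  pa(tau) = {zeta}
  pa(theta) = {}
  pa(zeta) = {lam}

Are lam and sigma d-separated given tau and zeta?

No

Enumerating the 3 paths from lam to sigma and testing each for blocking by {tau, zeta}:
  1. lam → beta → sigma — beta:chain[open] ⇒ active
  2. lam → zeta → tau → beta → sigma — zeta:chain[blocks]; tau:chain[blocks]; beta:chain[open] ⇒ blocked
  3. lam → zeta → beta → sigma — zeta:chain[blocks]; beta:chain[open] ⇒ blocked
Because an active path exists, lam and sigma are not d-separated.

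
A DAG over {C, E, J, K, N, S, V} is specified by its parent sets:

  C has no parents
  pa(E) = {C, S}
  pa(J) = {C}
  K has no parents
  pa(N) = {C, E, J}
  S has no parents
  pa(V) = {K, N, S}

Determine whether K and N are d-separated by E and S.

Yes — K and N are d-separated given {E, S}.

Enumerating the 4 paths from K to N and testing each for blocking by {E, S}:
Path 1: K → V ← N
  V is a collider here and neither V nor any of its descendants is conditioned on, so the collider stays closed — the path is blocked at V.
Path 2: K → V ← S → E → N
  V is a collider here and neither V nor any of its descendants is conditioned on, so the collider stays closed — the path is blocked at V.
Path 3: K → V ← S → E ← C → N
  V is a collider here and neither V nor any of its descendants is conditioned on, so the collider stays closed — the path is blocked at V.
Path 4: K → V ← S → E ← C → J → N
  V is a collider here and neither V nor any of its descendants is conditioned on, so the collider stays closed — the path is blocked at V.
All paths are blocked; K ⊥ N | {E, S} holds.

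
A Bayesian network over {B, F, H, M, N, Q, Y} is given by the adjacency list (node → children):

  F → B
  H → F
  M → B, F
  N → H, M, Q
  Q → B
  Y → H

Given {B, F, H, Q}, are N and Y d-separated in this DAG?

No

5 paths connect N and Y; each must be blocked for d-separation to hold:
Path 1: N → Q → B ← F ← H ← Y
  Q is a chain here and Q is conditioned on, so the path is blocked at Q.
Path 2: N → Q → B ← M → F ← H ← Y
  Q is a chain here and Q is conditioned on, so the path is blocked at Q.
Path 3: N → H ← Y
  H is a collider and H is conditioned on, which opens it — no node blocks this path, so it is active.
Path 4: N → M → F ← H ← Y
  H is a chain here and H is conditioned on, so the path is blocked at H.
Path 5: N → M → B ← F ← H ← Y
  F is a chain here and F is conditioned on, so the path is blocked at F.
Since the path N → H ← Y is active, N and Y are not d-separated given {B, F, H, Q}.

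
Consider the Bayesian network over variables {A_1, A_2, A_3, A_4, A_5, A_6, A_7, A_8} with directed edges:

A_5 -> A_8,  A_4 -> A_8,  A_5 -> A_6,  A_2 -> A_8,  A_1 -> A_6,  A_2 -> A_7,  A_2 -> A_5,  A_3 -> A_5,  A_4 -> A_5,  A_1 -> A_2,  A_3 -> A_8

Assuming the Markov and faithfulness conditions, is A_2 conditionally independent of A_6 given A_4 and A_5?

We examine all 5 paths between A_2 and A_6:
Path 1: A_2 → A_8 ← A_3 → A_5 → A_6
  A_8 is a collider here and neither A_8 nor any of its descendants is conditioned on, so the collider stays closed — the path is blocked at A_8.
Path 2: A_2 → A_8 ← A_4 → A_5 → A_6
  A_8 is a collider here and neither A_8 nor any of its descendants is conditioned on, so the collider stays closed — the path is blocked at A_8.
Path 3: A_2 → A_8 ← A_5 → A_6
  A_8 is a collider here and neither A_8 nor any of its descendants is conditioned on, so the collider stays closed — the path is blocked at A_8.
Path 4: A_2 ← A_1 → A_6
  A_1 is a fork and A_1 is not conditioned on — no node blocks this path, so it is active.
Path 5: A_2 → A_5 → A_6
  A_5 is a chain here and A_5 is conditioned on, so the path is blocked at A_5.
At least one path is unblocked, so d-separation fails.

No — A_2 and A_6 are not d-separated given {A_4, A_5}.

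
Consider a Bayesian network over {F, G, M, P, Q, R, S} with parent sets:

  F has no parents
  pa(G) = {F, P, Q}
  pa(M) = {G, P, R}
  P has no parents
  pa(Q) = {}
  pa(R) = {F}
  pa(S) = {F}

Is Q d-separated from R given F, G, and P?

There are 3 undirected paths between Q and R; checking each against the conditioning set {F, G, P}:
Path 1: Q → G ← F → R
  F is a fork here and F is conditioned on, so the path is blocked at F.
Path 2: Q → G → M ← R
  G is a chain here and G is conditioned on, so the path is blocked at G.
Path 3: Q → G ← P → M ← R
  P is a fork here and P is conditioned on, so the path is blocked at P.
Since every path is blocked, d-separation holds.

Yes — Q and R are d-separated given {F, G, P}.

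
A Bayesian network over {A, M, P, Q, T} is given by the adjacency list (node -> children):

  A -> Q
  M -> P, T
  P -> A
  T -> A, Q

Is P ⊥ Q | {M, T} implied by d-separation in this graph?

No — P and Q are not d-separated given {M, T}.

We examine all 4 paths between P and Q:
Path 1: P → A ← T → Q
  A is a collider here and neither A nor any of its descendants is conditioned on, so the collider stays closed — the path is blocked at A.
Path 2: P → A → Q
  A is a chain and A is not conditioned on — no node blocks this path, so it is active.
Path 3: P ← M → T → A → Q
  M is a fork here and M is conditioned on, so the path is blocked at M.
Path 4: P ← M → T → Q
  M is a fork here and M is conditioned on, so the path is blocked at M.
Since the path P → A → Q is active, P and Q are not d-separated given {M, T}.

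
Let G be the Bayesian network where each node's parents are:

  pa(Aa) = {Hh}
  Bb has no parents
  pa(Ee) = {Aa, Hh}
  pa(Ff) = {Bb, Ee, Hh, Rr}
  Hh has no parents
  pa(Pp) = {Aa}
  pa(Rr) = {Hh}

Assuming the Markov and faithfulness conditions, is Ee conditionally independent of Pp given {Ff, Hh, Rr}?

4 paths connect Ee and Pp; each must be blocked for d-separation to hold:
Path 1: Ee ← Hh → Aa → Pp
  Hh is a fork here and Hh is conditioned on, so the path is blocked at Hh.
Path 2: Ee → Ff ← Hh → Aa → Pp
  Hh is a fork here and Hh is conditioned on, so the path is blocked at Hh.
Path 3: Ee → Ff ← Rr ← Hh → Aa → Pp
  Rr is a chain here and Rr is conditioned on, so the path is blocked at Rr.
Path 4: Ee ← Aa → Pp
  Aa is a fork and Aa is not conditioned on — no node blocks this path, so it is active.
At least one path is unblocked, so d-separation fails.

No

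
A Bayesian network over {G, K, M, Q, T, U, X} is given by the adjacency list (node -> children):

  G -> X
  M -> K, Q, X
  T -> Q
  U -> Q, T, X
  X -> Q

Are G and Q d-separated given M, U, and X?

Yes — G and Q are d-separated given {M, U, X}.

We examine all 4 paths between G and Q:
  1. G → X ← U → T → Q — X:collider[open]; U:fork[blocks]; T:chain[open] ⇒ blocked
  2. G → X ← U → Q — X:collider[open]; U:fork[blocks] ⇒ blocked
  3. G → X → Q — X:chain[blocks] ⇒ blocked
  4. G → X ← M → Q — X:collider[open]; M:fork[blocks] ⇒ blocked
Since every path is blocked, d-separation holds.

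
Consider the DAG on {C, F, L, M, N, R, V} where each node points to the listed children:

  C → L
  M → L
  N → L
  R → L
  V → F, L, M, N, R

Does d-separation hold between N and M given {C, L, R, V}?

No

Enumerating the 6 paths from N to M and testing each for blocking by {C, L, R, V}:
Path 1: N ← V → M
  V is a fork here and V is conditioned on, so the path is blocked at V.
Path 2: N ← V → L ← M
  V is a fork here and V is conditioned on, so the path is blocked at V.
Path 3: N ← V → R → L ← M
  V is a fork here and V is conditioned on, so the path is blocked at V.
Path 4: N → L ← V → M
  V is a fork here and V is conditioned on, so the path is blocked at V.
Path 5: N → L ← M
  L is a collider and L is conditioned on, which opens it — no node blocks this path, so it is active.
Path 6: N → L ← R ← V → M
  R is a chain here and R is conditioned on, so the path is blocked at R.
Since the path N → L ← M is active, N and M are not d-separated given {C, L, R, V}.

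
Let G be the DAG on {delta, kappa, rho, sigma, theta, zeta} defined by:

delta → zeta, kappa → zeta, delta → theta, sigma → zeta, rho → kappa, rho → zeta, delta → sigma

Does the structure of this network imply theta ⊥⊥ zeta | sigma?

No — theta and zeta are not d-separated given {sigma}.

We examine all 2 paths between theta and zeta:
Path 1: theta ← delta → zeta
  delta is a fork and delta is not conditioned on — no node blocks this path, so it is active.
Path 2: theta ← delta → sigma → zeta
  sigma is a chain here and sigma is conditioned on, so the path is blocked at sigma.
At least one path is unblocked, so d-separation fails.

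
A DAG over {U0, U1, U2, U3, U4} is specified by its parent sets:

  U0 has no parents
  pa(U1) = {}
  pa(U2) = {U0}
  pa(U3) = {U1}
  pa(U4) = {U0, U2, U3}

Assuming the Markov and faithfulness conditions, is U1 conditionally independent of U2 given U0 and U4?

No

2 paths connect U1 and U2; each must be blocked for d-separation to hold:
Path 1: U1 → U3 → U4 ← U2
  U3 is a chain and U3 is not conditioned on; U4 is a collider and U4 is conditioned on, which opens it — no node blocks this path, so it is active.
Path 2: U1 → U3 → U4 ← U0 → U2
  U0 is a fork here and U0 is conditioned on, so the path is blocked at U0.
Because an active path exists, U1 and U2 are not d-separated.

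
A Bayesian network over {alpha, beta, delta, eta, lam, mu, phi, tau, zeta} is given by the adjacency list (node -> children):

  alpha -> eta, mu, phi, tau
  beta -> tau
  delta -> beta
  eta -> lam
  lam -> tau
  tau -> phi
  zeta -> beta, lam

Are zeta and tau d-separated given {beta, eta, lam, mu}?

We examine all 4 paths between zeta and tau:
Path 1: zeta → beta → tau
  beta is a chain here and beta is conditioned on, so the path is blocked at beta.
Path 2: zeta → lam ← eta ← alpha → phi ← tau
  eta is a chain here and eta is conditioned on, so the path is blocked at eta.
Path 3: zeta → lam ← eta ← alpha → tau
  eta is a chain here and eta is conditioned on, so the path is blocked at eta.
Path 4: zeta → lam → tau
  lam is a chain here and lam is conditioned on, so the path is blocked at lam.
Since every path is blocked, d-separation holds.

Yes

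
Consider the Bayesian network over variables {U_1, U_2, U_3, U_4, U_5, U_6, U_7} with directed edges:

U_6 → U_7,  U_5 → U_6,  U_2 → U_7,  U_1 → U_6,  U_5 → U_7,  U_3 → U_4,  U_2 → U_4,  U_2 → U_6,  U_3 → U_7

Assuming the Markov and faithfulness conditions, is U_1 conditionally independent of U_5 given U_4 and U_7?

No

There are 4 undirected paths between U_1 and U_5; checking each against the conditioning set {U_4, U_7}:
  1. U_1 → U_6 → U_7 ← U_5 — U_6:chain[open]; U_7:collider[open] ⇒ active
  2. U_1 → U_6 ← U_2 → U_7 ← U_5 — U_6:collider[open]; U_2:fork[open]; U_7:collider[open] ⇒ active
  3. U_1 → U_6 ← U_2 → U_4 ← U_3 → U_7 ← U_5 — U_6:collider[open]; U_2:fork[open]; U_4:collider[open]; U_3:fork[open]; U_7:collider[open] ⇒ active
  4. U_1 → U_6 ← U_5 — U_6:collider[open] ⇒ active
Since the path U_1 → U_6 → U_7 ← U_5 is active, U_1 and U_5 are not d-separated given {U_4, U_7}.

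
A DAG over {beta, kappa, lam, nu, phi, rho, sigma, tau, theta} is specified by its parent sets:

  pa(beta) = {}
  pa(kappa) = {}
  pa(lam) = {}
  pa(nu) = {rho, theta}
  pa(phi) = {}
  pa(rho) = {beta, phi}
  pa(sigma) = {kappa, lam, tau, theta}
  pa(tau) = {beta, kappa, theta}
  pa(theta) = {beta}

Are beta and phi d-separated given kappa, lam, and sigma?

Yes

Enumerating the 5 paths from beta to phi and testing each for blocking by {kappa, lam, sigma}:
Path 1: beta → theta → nu ← rho ← phi
  nu is a collider here and neither nu nor any of its descendants is conditioned on, so the collider stays closed — the path is blocked at nu.
Path 2: beta → tau ← kappa → sigma ← theta → nu ← rho ← phi
  kappa is a fork here and kappa is conditioned on, so the path is blocked at kappa.
Path 3: beta → tau ← theta → nu ← rho ← phi
  nu is a collider here and neither nu nor any of its descendants is conditioned on, so the collider stays closed — the path is blocked at nu.
Path 4: beta → tau → sigma ← theta → nu ← rho ← phi
  nu is a collider here and neither nu nor any of its descendants is conditioned on, so the collider stays closed — the path is blocked at nu.
Path 5: beta → rho ← phi
  rho is a collider here and neither rho nor any of its descendants is conditioned on, so the collider stays closed — the path is blocked at rho.
All paths are blocked; beta ⊥ phi | {kappa, lam, sigma} holds.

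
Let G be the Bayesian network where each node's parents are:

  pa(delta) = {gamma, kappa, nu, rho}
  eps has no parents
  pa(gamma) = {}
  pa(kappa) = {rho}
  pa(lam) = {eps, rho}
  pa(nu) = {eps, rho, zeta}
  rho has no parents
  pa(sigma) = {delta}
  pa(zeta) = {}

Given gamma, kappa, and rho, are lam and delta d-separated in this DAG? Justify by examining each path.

There are 6 undirected paths between lam and delta; checking each against the conditioning set {gamma, kappa, rho}:
Path 1: lam ← eps → nu → delta
  eps is a fork and eps is not conditioned on; nu is a chain and nu is not conditioned on — no node blocks this path, so it is active.
Path 2: lam ← eps → nu ← rho → delta
  nu is a collider here and neither nu nor any of its descendants is conditioned on, so the collider stays closed — the path is blocked at nu.
Path 3: lam ← eps → nu ← rho → kappa → delta
  nu is a collider here and neither nu nor any of its descendants is conditioned on, so the collider stays closed — the path is blocked at nu.
Path 4: lam ← rho → delta
  rho is a fork here and rho is conditioned on, so the path is blocked at rho.
Path 5: lam ← rho → kappa → delta
  rho is a fork here and rho is conditioned on, so the path is blocked at rho.
Path 6: lam ← rho → nu → delta
  rho is a fork here and rho is conditioned on, so the path is blocked at rho.
Because an active path exists, lam and delta are not d-separated.

No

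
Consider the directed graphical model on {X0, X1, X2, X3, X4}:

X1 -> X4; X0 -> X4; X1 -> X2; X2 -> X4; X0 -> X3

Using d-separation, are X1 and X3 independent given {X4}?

No

We examine all 2 paths between X1 and X3:
Path 1: X1 → X2 → X4 ← X0 → X3
  X2 is a chain and X2 is not conditioned on; X4 is a collider and X4 is conditioned on, which opens it; X0 is a fork and X0 is not conditioned on — no node blocks this path, so it is active.
Path 2: X1 → X4 ← X0 → X3
  X4 is a collider and X4 is conditioned on, which opens it; X0 is a fork and X0 is not conditioned on — no node blocks this path, so it is active.
Since the path X1 → X2 → X4 ← X0 → X3 is active, X1 and X3 are not d-separated given {X4}.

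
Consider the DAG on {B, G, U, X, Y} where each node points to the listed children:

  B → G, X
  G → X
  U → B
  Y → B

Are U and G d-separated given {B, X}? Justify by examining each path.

There are 2 undirected paths between U and G; checking each against the conditioning set {B, X}:
  1. U → B → G — B:chain[blocks] ⇒ blocked
  2. U → B → X ← G — B:chain[blocks]; X:collider[open] ⇒ blocked
All paths are blocked; U ⊥ G | {B, X} holds.

Yes — U and G are d-separated given {B, X}.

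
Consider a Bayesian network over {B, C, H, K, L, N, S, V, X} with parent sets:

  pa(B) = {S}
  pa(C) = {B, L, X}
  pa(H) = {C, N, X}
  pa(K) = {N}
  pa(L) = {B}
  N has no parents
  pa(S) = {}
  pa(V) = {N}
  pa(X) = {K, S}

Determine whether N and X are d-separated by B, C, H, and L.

No

We examine all 5 paths between N and X:
Path 1: N → H ← X
  H is a collider and H is conditioned on, which opens it — no node blocks this path, so it is active.
Path 2: N → H ← C ← L ← B ← S → X
  C is a chain here and C is conditioned on, so the path is blocked at C.
Path 3: N → H ← C ← X
  C is a chain here and C is conditioned on, so the path is blocked at C.
Path 4: N → H ← C ← B ← S → X
  C is a chain here and C is conditioned on, so the path is blocked at C.
Path 5: N → K → X
  K is a chain and K is not conditioned on — no node blocks this path, so it is active.
At least one path is unblocked, so d-separation fails.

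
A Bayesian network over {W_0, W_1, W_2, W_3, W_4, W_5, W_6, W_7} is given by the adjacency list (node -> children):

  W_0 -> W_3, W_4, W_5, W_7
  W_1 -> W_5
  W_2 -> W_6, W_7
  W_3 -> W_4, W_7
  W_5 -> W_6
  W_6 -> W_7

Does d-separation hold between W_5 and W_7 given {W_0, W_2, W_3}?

There are 5 undirected paths between W_5 and W_7; checking each against the conditioning set {W_0, W_2, W_3}:
  1. W_5 → W_6 ← W_2 → W_7 — W_6:collider[blocks]; W_2:fork[blocks] ⇒ blocked
  2. W_5 → W_6 → W_7 — W_6:chain[open] ⇒ active
  3. W_5 ← W_0 → W_4 ← W_3 → W_7 — W_0:fork[blocks]; W_4:collider[blocks]; W_3:fork[blocks] ⇒ blocked
  4. W_5 ← W_0 → W_7 — W_0:fork[blocks] ⇒ blocked
  5. W_5 ← W_0 → W_3 → W_7 — W_0:fork[blocks]; W_3:chain[blocks] ⇒ blocked
At least one path is unblocked, so d-separation fails.

No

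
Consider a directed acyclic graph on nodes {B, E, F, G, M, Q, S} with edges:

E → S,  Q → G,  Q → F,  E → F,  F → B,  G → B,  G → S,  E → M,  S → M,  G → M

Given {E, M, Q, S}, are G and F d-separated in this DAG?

There are 6 undirected paths between G and F; checking each against the conditioning set {E, M, Q, S}:
Path 1: G ← Q → F
  Q is a fork here and Q is conditioned on, so the path is blocked at Q.
Path 2: G → S → M ← E → F
  S is a chain here and S is conditioned on, so the path is blocked at S.
Path 3: G → S ← E → F
  E is a fork here and E is conditioned on, so the path is blocked at E.
Path 4: G → M ← S ← E → F
  S is a chain here and S is conditioned on, so the path is blocked at S.
Path 5: G → M ← E → F
  E is a fork here and E is conditioned on, so the path is blocked at E.
Path 6: G → B ← F
  B is a collider here and neither B nor any of its descendants is conditioned on, so the collider stays closed — the path is blocked at B.
Since every path is blocked, d-separation holds.

Yes — G and F are d-separated given {E, M, Q, S}.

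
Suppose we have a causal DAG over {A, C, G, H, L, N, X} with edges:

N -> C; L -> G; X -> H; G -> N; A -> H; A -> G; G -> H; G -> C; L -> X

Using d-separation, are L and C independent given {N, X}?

No

There are 6 undirected paths between L and C; checking each against the conditioning set {N, X}:
  1. L → X → H ← A → G → C — X:chain[blocks]; H:collider[blocks]; A:fork[open]; G:chain[open] ⇒ blocked
  2. L → X → H ← A → G → N → C — X:chain[blocks]; H:collider[blocks]; A:fork[open]; G:chain[open]; N:chain[blocks] ⇒ blocked
  3. L → X → H ← G → C — X:chain[blocks]; H:collider[blocks]; G:fork[open] ⇒ blocked
  4. L → X → H ← G → N → C — X:chain[blocks]; H:collider[blocks]; G:fork[open]; N:chain[blocks] ⇒ blocked
  5. L → G → C — G:chain[open] ⇒ active
  6. L → G → N → C — G:chain[open]; N:chain[blocks] ⇒ blocked
Because an active path exists, L and C are not d-separated.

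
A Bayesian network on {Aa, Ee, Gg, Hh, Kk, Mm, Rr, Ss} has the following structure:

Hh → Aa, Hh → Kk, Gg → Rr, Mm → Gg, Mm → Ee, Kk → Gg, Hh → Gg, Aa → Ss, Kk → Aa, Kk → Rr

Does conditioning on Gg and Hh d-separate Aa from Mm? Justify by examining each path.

No

We examine all 6 paths between Aa and Mm:
Path 1: Aa ← Kk → Gg ← Mm
  Kk is a fork and Kk is not conditioned on; Gg is a collider and Gg is conditioned on, which opens it — no node blocks this path, so it is active.
Path 2: Aa ← Kk → Rr ← Gg ← Mm
  Rr is a collider here and neither Rr nor any of its descendants is conditioned on, so the collider stays closed — the path is blocked at Rr.
Path 3: Aa ← Kk ← Hh → Gg ← Mm
  Hh is a fork here and Hh is conditioned on, so the path is blocked at Hh.
Path 4: Aa ← Hh → Gg ← Mm
  Hh is a fork here and Hh is conditioned on, so the path is blocked at Hh.
Path 5: Aa ← Hh → Kk → Gg ← Mm
  Hh is a fork here and Hh is conditioned on, so the path is blocked at Hh.
Path 6: Aa ← Hh → Kk → Rr ← Gg ← Mm
  Hh is a fork here and Hh is conditioned on, so the path is blocked at Hh.
Because an active path exists, Aa and Mm are not d-separated.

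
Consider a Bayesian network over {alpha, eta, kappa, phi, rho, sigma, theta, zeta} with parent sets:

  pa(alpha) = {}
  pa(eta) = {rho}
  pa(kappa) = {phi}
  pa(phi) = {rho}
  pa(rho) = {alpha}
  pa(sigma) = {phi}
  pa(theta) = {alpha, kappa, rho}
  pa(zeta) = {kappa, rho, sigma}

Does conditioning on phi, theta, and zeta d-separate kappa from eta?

6 paths connect kappa and eta; each must be blocked for d-separation to hold:
Path 1: kappa ← phi ← rho → eta
  phi is a chain here and phi is conditioned on, so the path is blocked at phi.
Path 2: kappa ← phi → sigma → zeta ← rho → eta
  phi is a fork here and phi is conditioned on, so the path is blocked at phi.
Path 3: kappa → theta ← rho → eta
  theta is a collider and theta is conditioned on, which opens it; rho is a fork and rho is not conditioned on — no node blocks this path, so it is active.
Path 4: kappa → theta ← alpha → rho → eta
  theta is a collider and theta is conditioned on, which opens it; alpha is a fork and alpha is not conditioned on; rho is a chain and rho is not conditioned on — no node blocks this path, so it is active.
Path 5: kappa → zeta ← rho → eta
  zeta is a collider and zeta is conditioned on, which opens it; rho is a fork and rho is not conditioned on — no node blocks this path, so it is active.
Path 6: kappa → zeta ← sigma ← phi ← rho → eta
  phi is a chain here and phi is conditioned on, so the path is blocked at phi.
Because an active path exists, kappa and eta are not d-separated.

No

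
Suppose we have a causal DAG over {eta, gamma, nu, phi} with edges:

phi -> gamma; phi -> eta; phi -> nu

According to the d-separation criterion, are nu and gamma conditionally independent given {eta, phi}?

Only one path connects nu and gamma:
Path 1: nu ← phi → gamma
  phi is a fork here and phi is conditioned on, so the path is blocked at phi.
Since every path is blocked, d-separation holds.

Yes — nu and gamma are d-separated given {eta, phi}.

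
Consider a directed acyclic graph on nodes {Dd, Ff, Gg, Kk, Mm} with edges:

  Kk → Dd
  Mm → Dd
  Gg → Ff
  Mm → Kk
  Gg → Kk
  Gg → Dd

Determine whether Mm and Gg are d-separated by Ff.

We examine all 4 paths between Mm and Gg:
Path 1: Mm → Dd ← Gg
  Dd is a collider here and neither Dd nor any of its descendants is conditioned on, so the collider stays closed — the path is blocked at Dd.
Path 2: Mm → Dd ← Kk ← Gg
  Dd is a collider here and neither Dd nor any of its descendants is conditioned on, so the collider stays closed — the path is blocked at Dd.
Path 3: Mm → Kk ← Gg
  Kk is a collider here and neither Kk nor any of its descendants is conditioned on, so the collider stays closed — the path is blocked at Kk.
Path 4: Mm → Kk → Dd ← Gg
  Dd is a collider here and neither Dd nor any of its descendants is conditioned on, so the collider stays closed — the path is blocked at Dd.
All paths are blocked; Mm ⊥ Gg | {Ff} holds.

Yes — Mm and Gg are d-separated given {Ff}.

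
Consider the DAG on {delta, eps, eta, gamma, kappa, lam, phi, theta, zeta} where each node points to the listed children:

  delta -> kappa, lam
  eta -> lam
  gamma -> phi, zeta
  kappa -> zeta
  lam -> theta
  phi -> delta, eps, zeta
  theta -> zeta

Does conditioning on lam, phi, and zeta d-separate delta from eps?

Yes

5 paths connect delta and eps; each must be blocked for d-separation to hold:
  1. delta → kappa → zeta ← gamma → phi → eps — kappa:chain[open]; zeta:collider[open]; gamma:fork[open]; phi:chain[blocks] ⇒ blocked
  2. delta → kappa → zeta ← phi → eps — kappa:chain[open]; zeta:collider[open]; phi:fork[blocks] ⇒ blocked
  3. delta ← phi → eps — phi:fork[blocks] ⇒ blocked
  4. delta → lam → theta → zeta ← gamma → phi → eps — lam:chain[blocks]; theta:chain[open]; zeta:collider[open]; gamma:fork[open]; phi:chain[blocks] ⇒ blocked
  5. delta → lam → theta → zeta ← phi → eps — lam:chain[blocks]; theta:chain[open]; zeta:collider[open]; phi:fork[blocks] ⇒ blocked
Since every path is blocked, d-separation holds.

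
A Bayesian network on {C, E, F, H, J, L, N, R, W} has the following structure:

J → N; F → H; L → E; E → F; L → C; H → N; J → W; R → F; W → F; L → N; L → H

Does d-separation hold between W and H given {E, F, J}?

Yes — W and H are d-separated given {E, F, J}.

There are 6 undirected paths between W and H; checking each against the conditioning set {E, F, J}:
  1. W → F → H — F:chain[blocks] ⇒ blocked
  2. W → F ← E ← L → H — F:collider[open]; E:chain[blocks]; L:fork[open] ⇒ blocked
  3. W → F ← E ← L → N ← H — F:collider[open]; E:chain[blocks]; L:fork[open]; N:collider[blocks] ⇒ blocked
  4. W ← J → N ← L → H — J:fork[blocks]; N:collider[blocks]; L:fork[open] ⇒ blocked
  5. W ← J → N ← L → E → F → H — J:fork[blocks]; N:collider[blocks]; L:fork[open]; E:chain[blocks]; F:chain[blocks] ⇒ blocked
  6. W ← J → N ← H — J:fork[blocks]; N:collider[blocks] ⇒ blocked
Every path is blocked, so W and H are d-separated given {E, F, J}.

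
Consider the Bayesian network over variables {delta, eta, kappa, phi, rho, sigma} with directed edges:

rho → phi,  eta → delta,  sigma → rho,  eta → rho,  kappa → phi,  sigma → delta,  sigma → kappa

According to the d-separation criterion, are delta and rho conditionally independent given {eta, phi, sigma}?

Enumerating the 3 paths from delta to rho and testing each for blocking by {eta, phi, sigma}:
  1. delta ← sigma → rho — sigma:fork[blocks] ⇒ blocked
  2. delta ← sigma → kappa → phi ← rho — sigma:fork[blocks]; kappa:chain[open]; phi:collider[open] ⇒ blocked
  3. delta ← eta → rho — eta:fork[blocks] ⇒ blocked
Since every path is blocked, d-separation holds.

Yes — delta and rho are d-separated given {eta, phi, sigma}.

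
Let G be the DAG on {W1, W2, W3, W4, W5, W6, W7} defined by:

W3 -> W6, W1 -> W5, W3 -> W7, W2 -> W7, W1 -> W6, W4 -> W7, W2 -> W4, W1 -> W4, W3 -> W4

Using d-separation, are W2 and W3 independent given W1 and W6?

Yes — W2 and W3 are d-separated given {W1, W6}.

Enumerating the 6 paths from W2 to W3 and testing each for blocking by {W1, W6}:
Path 1: W2 → W7 ← W4 ← W1 → W6 ← W3
  W7 is a collider here and neither W7 nor any of its descendants is conditioned on, so the collider stays closed — the path is blocked at W7.
Path 2: W2 → W7 ← W4 ← W3
  W7 is a collider here and neither W7 nor any of its descendants is conditioned on, so the collider stays closed — the path is blocked at W7.
Path 3: W2 → W7 ← W3
  W7 is a collider here and neither W7 nor any of its descendants is conditioned on, so the collider stays closed — the path is blocked at W7.
Path 4: W2 → W4 ← W1 → W6 ← W3
  W4 is a collider here and neither W4 nor any of its descendants is conditioned on, so the collider stays closed — the path is blocked at W4.
Path 5: W2 → W4 → W7 ← W3
  W7 is a collider here and neither W7 nor any of its descendants is conditioned on, so the collider stays closed — the path is blocked at W7.
Path 6: W2 → W4 ← W3
  W4 is a collider here and neither W4 nor any of its descendants is conditioned on, so the collider stays closed — the path is blocked at W4.
Every path is blocked, so W2 and W3 are d-separated given {W1, W6}.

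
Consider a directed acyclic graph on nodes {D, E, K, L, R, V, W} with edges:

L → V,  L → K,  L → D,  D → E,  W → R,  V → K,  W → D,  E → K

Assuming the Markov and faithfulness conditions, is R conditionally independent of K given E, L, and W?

Yes

Enumerating the 3 paths from R to K and testing each for blocking by {E, L, W}:
Path 1: R ← W → D ← L → V → K
  W is a fork here and W is conditioned on, so the path is blocked at W.
Path 2: R ← W → D ← L → K
  W is a fork here and W is conditioned on, so the path is blocked at W.
Path 3: R ← W → D → E → K
  W is a fork here and W is conditioned on, so the path is blocked at W.
All paths are blocked; R ⊥ K | {E, L, W} holds.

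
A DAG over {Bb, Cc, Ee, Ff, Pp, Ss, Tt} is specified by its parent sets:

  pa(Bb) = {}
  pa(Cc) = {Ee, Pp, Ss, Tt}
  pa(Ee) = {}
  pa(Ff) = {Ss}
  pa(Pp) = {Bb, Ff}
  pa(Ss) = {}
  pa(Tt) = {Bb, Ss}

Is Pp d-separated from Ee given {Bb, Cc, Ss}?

There are 5 undirected paths between Pp and Ee; checking each against the conditioning set {Bb, Cc, Ss}:
  1. Pp ← Bb → Tt → Cc ← Ee — Bb:fork[blocks]; Tt:chain[open]; Cc:collider[open] ⇒ blocked
  2. Pp ← Bb → Tt ← Ss → Cc ← Ee — Bb:fork[blocks]; Tt:collider[open]; Ss:fork[blocks]; Cc:collider[open] ⇒ blocked
  3. Pp ← Ff ← Ss → Tt → Cc ← Ee — Ff:chain[open]; Ss:fork[blocks]; Tt:chain[open]; Cc:collider[open] ⇒ blocked
  4. Pp ← Ff ← Ss → Cc ← Ee — Ff:chain[open]; Ss:fork[blocks]; Cc:collider[open] ⇒ blocked
  5. Pp → Cc ← Ee — Cc:collider[open] ⇒ active
Since the path Pp → Cc ← Ee is active, Pp and Ee are not d-separated given {Bb, Cc, Ss}.

No — Pp and Ee are not d-separated given {Bb, Cc, Ss}.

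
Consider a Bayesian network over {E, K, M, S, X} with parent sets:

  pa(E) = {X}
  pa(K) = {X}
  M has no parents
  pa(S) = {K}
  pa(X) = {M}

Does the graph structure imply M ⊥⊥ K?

Only one path connects M and K:
Path 1: M → X → K
  X is a chain and X is not conditioned on — no node blocks this path, so it is active.
At least one path is unblocked, so d-separation fails.

No — M and K are not d-separated given ∅.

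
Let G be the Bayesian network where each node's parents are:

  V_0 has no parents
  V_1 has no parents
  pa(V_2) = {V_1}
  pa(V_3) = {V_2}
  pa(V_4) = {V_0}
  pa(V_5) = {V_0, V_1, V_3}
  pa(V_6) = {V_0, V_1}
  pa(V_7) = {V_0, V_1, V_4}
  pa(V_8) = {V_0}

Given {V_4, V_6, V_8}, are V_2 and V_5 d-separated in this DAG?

No

5 paths connect V_2 and V_5; each must be blocked for d-separation to hold:
  1. V_2 → V_3 → V_5 — V_3:chain[open] ⇒ active
  2. V_2 ← V_1 → V_6 ← V_0 → V_5 — V_1:fork[open]; V_6:collider[open]; V_0:fork[open] ⇒ active
  3. V_2 ← V_1 → V_5 — V_1:fork[open] ⇒ active
  4. V_2 ← V_1 → V_7 ← V_0 → V_5 — V_1:fork[open]; V_7:collider[blocks]; V_0:fork[open] ⇒ blocked
  5. V_2 ← V_1 → V_7 ← V_4 ← V_0 → V_5 — V_1:fork[open]; V_7:collider[blocks]; V_4:chain[blocks]; V_0:fork[open] ⇒ blocked
Since the path V_2 → V_3 → V_5 is active, V_2 and V_5 are not d-separated given {V_4, V_6, V_8}.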